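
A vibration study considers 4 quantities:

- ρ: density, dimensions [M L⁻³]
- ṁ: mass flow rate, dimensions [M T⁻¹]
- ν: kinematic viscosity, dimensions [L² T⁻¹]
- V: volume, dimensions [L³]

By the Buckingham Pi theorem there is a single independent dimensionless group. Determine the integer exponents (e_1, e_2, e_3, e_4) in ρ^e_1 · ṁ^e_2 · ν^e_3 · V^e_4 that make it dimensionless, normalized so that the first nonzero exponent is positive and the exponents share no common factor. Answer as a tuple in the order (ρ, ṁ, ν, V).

M: e_1·(1) + e_2·(1) + e_3·(0) + e_4·(0) = 0
L: e_1·(-3) + e_2·(0) + e_3·(2) + e_4·(3) = 0
T: e_1·(0) + e_2·(-1) + e_3·(-1) + e_4·(0) = 0
Solving this homogeneous linear system for the smallest-integer solution (first nonzero entry positive) gives (3, -3, 3, 1).

(3, -3, 3, 1)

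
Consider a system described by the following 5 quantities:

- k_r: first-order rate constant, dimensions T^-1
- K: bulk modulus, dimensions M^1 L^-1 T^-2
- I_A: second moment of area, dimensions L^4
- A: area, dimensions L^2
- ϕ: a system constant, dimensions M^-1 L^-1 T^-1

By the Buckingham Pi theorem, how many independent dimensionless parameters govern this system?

There are 5 variables and 3 base dimensions (M, L, T).
The dimension matrix has rank 3.
Independent dimensionless groups: 5 − 3 = 2.

2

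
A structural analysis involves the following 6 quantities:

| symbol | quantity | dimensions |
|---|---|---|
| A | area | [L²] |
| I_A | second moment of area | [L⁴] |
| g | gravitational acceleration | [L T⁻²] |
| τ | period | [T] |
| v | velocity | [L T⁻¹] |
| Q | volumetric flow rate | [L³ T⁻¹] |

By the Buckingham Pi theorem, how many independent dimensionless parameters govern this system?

There are 6 variables and 2 base dimensions (L, T).
The dimension matrix has rank 2.
Independent dimensionless groups: 6 − 2 = 4.

4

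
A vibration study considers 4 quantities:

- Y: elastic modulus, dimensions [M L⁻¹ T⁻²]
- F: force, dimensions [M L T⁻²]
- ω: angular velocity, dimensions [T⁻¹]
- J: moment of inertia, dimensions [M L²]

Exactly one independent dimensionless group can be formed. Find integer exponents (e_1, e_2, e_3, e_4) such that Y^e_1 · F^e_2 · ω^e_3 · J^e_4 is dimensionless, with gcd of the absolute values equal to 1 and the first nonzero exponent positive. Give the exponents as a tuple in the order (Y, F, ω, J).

(1, -3, 4, 2)

M: e_1·(1) + e_2·(1) + e_3·(0) + e_4·(1) = 0
L: e_1·(-1) + e_2·(1) + e_3·(0) + e_4·(2) = 0
T: e_1·(-2) + e_2·(-2) + e_3·(-1) + e_4·(0) = 0
Solving this homogeneous linear system for the smallest-integer solution (first nonzero entry positive) gives (1, -3, 4, 2).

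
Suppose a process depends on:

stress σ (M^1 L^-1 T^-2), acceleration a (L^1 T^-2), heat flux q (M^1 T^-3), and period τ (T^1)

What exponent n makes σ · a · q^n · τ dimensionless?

-1

Balance the M exponent: (1)·n from q, plus (1) + (0) + (0) = 1 from the rest, must sum to zero.
n + 1 = 0, so n = -1.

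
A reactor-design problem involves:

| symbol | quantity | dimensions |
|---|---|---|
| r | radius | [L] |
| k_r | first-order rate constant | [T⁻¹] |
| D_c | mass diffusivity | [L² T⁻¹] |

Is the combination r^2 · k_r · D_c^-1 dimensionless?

yes

Sum the exponent of each base dimension across the product:
  L: 2·[r]_L + [k_r]_L − [D_c]_L = 2·(1) + (0) − (2) = 0
  T: 2·[r]_T + [k_r]_T − [D_c]_T = 2·(0) + (-1) − (-1) = 0
All base exponents vanish — dimensionless.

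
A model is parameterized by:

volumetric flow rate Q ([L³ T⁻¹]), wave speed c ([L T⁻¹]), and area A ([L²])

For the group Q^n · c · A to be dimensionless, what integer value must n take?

Balance the L exponent: (3)·n from Q, plus (1) + (2) = 3 from the rest, must sum to zero.
3n + 3 = 0, so n = -1.

-1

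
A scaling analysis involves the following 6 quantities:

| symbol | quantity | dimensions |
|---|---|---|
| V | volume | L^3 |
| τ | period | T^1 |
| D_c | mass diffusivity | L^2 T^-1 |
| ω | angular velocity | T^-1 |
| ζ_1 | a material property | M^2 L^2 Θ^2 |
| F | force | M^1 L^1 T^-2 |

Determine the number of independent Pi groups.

There are 6 variables and 4 base dimensions (M, L, T, Θ).
The dimension matrix has rank 4.
Independent dimensionless groups: 6 − 4 = 2.

2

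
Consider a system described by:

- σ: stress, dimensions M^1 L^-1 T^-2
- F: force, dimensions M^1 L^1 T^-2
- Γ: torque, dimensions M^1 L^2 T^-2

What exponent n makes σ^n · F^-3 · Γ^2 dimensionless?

1

Balance the M exponent: (1)·n from σ, plus −3·(1) + 2·(1) = -1 from the rest, must sum to zero.
n − 1 = 0, so n = 1.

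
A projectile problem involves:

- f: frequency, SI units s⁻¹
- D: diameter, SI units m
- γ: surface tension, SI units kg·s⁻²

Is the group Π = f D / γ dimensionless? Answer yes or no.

no

Sum the exponent of each base dimension across the product:
  M: [f]_M + [D]_M − [γ]_M = (0) + (0) − (1) = -1
  L: [f]_L + [D]_L − [γ]_L = (0) + (1) − (0) = 1
  T: [f]_T + [D]_T − [γ]_T = (-1) + (0) − (-2) = 1
Net dimensions [M⁻¹ L T] ≠ [1] — not dimensionless.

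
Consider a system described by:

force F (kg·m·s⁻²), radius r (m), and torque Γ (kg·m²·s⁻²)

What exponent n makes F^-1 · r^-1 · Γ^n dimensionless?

Balance the M exponent: (1)·n from Γ, plus −(1) − (0) = -1 from the rest, must sum to zero.
n − 1 = 0, so n = 1.

1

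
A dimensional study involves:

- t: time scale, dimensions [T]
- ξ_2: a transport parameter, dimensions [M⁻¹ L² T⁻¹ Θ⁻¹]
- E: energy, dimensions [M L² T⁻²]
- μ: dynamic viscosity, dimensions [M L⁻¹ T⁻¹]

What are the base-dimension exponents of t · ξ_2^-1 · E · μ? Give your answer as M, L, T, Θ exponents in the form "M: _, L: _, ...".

M: 3, L: -1, T: -1, Θ: 1

Collect each base-dimension exponent across the product:
  M: (0) − (-1) + (1) + (1) = 3
  L: (0) − (2) + (2) + (-1) = -1
  T: (1) − (-1) + (-2) + (-1) = -1
  Θ: (0) − (-1) + (0) + (0) = 1
So the dimensions are [M³ L⁻¹ T⁻¹ Θ].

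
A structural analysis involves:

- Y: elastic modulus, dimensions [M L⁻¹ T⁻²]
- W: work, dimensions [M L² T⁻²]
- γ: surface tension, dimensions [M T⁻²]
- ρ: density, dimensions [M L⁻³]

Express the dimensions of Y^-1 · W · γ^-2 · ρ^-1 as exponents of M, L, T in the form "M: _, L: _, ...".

M: -3, L: 6, T: 4

Collect each base-dimension exponent across the product:
  M: −(1) + (1) − 2·(1) − (1) = -3
  L: −(-1) + (2) − 2·(0) − (-3) = 6
  T: −(-2) + (-2) − 2·(-2) − (0) = 4
So the dimensions are [M⁻³ L⁶ T⁴].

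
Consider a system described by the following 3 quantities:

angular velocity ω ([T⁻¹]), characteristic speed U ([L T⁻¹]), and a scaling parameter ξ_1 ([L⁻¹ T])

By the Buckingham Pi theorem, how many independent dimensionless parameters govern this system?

There are 3 variables and 2 base dimensions (L, T).
The dimension matrix has rank 2.
Independent dimensionless groups: 3 − 2 = 1.

1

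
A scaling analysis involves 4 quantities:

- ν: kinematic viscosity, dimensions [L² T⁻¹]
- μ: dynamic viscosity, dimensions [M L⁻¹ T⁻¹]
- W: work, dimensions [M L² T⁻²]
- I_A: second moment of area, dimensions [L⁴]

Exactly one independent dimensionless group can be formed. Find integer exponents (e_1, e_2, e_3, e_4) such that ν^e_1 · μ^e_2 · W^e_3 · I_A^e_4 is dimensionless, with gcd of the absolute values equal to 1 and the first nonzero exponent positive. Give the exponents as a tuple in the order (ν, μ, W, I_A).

(4, 4, -4, 1)

M: e_1·(0) + e_2·(1) + e_3·(1) + e_4·(0) = 0
L: e_1·(2) + e_2·(-1) + e_3·(2) + e_4·(4) = 0
T: e_1·(-1) + e_2·(-1) + e_3·(-2) + e_4·(0) = 0
Solving this homogeneous linear system for the smallest-integer solution (first nonzero entry positive) gives (4, 4, -4, 1).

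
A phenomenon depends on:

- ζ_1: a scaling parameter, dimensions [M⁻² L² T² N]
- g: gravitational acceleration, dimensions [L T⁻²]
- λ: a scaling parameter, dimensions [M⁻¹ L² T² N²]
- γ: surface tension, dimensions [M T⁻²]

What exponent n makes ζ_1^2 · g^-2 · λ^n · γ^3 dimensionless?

-1

Balance the M exponent: (-1)·n from λ, plus 2·(-2) − 2·(0) + 3·(1) = -1 from the rest, must sum to zero.
−n − 1 = 0, so n = -1.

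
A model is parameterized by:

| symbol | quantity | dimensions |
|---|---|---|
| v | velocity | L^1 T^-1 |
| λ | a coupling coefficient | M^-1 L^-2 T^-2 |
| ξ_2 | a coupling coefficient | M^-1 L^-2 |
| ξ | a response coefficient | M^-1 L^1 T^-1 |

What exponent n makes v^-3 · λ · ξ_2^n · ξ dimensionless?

-2

Balance the M exponent: (-1)·n from ξ_2, plus −3·(0) + (-1) + (-1) = -2 from the rest, must sum to zero.
−n − 2 = 0, so n = -2.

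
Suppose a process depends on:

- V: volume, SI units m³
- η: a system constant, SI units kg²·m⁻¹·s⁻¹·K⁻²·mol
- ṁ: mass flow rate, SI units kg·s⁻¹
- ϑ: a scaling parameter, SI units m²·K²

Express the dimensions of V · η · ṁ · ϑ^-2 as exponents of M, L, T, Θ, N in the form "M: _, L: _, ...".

Collect each base-dimension exponent across the product:
  M: (0) + (2) + (1) − 2·(0) = 3
  L: (3) + (-1) + (0) − 2·(2) = -2
  T: (0) + (-1) + (-1) − 2·(0) = -2
  Θ: (0) + (-2) + (0) − 2·(2) = -6
  N: (0) + (1) + (0) − 2·(0) = 1
So the dimensions are [M³ L⁻² T⁻² Θ⁻⁶ N].

M: 3, L: -2, T: -2, Θ: -6, N: 1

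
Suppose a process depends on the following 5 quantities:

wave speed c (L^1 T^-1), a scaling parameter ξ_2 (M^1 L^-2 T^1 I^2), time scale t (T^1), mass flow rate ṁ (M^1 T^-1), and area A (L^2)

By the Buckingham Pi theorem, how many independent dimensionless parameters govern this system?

1

There are 5 variables and 4 base dimensions (M, L, T, I).
The dimension matrix has rank 4.
Independent dimensionless groups: 5 − 4 = 1.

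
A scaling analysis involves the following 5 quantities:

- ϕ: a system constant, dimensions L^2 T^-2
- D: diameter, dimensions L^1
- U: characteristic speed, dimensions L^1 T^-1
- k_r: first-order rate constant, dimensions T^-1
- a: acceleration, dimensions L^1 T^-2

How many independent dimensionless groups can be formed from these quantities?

3

There are 5 variables and 2 base dimensions (L, T).
The dimension matrix has rank 2.
Independent dimensionless groups: 5 − 2 = 3.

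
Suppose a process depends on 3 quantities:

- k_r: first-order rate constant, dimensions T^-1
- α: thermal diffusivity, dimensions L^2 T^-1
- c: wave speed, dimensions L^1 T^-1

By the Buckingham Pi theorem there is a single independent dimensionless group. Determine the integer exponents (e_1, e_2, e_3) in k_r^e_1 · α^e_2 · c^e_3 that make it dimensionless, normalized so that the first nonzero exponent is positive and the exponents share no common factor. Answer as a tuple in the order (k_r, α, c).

L: e_1·(0) + e_2·(2) + e_3·(1) = 0
T: e_1·(-1) + e_2·(-1) + e_3·(-1) = 0
Solving this homogeneous linear system for the smallest-integer solution (first nonzero entry positive) gives (1, 1, -2).

(1, 1, -2)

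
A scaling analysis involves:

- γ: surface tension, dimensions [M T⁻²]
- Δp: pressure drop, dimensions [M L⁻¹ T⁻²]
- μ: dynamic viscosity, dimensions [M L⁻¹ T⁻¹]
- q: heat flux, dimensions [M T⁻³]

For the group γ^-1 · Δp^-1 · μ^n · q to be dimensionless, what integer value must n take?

Balance the M exponent: (1)·n from μ, plus −(1) − (1) + (1) = -1 from the rest, must sum to zero.
n − 1 = 0, so n = 1.

1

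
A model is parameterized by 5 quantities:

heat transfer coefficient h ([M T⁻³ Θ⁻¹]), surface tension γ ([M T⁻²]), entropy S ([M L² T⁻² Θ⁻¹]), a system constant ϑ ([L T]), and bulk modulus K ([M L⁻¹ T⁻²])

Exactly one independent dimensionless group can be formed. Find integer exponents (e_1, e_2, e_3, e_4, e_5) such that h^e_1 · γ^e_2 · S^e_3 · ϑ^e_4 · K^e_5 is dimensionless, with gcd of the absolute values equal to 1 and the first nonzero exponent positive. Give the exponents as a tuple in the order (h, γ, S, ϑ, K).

M: e_1·(1) + e_2·(1) + e_3·(1) + e_4·(0) + e_5·(1) = 0
L: e_1·(0) + e_2·(0) + e_3·(2) + e_4·(1) + e_5·(-1) = 0
T: e_1·(-3) + e_2·(-2) + e_3·(-2) + e_4·(1) + e_5·(-2) = 0
Θ: e_1·(-1) + e_2·(0) + e_3·(-1) + e_4·(0) + e_5·(0) = 0
Solving this homogeneous linear system for the smallest-integer solution (first nonzero entry positive) gives (1, 1, -1, 1, -1).

(1, 1, -1, 1, -1)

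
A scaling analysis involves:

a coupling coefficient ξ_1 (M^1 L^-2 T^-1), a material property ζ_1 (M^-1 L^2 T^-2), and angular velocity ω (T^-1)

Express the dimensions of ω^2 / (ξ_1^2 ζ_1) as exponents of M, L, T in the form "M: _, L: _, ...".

M: -1, L: 2, T: 2

Collect each base-dimension exponent across the product:
  M: −2·(1) − (-1) + 2·(0) = -1
  L: −2·(-2) − (2) + 2·(0) = 2
  T: −2·(-1) − (-2) + 2·(-1) = 2
So the dimensions are [M⁻¹ L² T²].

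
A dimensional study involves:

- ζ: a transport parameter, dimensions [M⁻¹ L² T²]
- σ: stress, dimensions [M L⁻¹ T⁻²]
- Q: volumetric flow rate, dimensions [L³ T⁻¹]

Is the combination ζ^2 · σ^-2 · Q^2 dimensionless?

no

Sum the exponent of each base dimension across the product:
  M: 2·[ζ]_M − 2·[σ]_M + 2·[Q]_M = 2·(-1) − 2·(1) + 2·(0) = -4
  L: 2·[ζ]_L − 2·[σ]_L + 2·[Q]_L = 2·(2) − 2·(-1) + 2·(3) = 12
  T: 2·[ζ]_T − 2·[σ]_T + 2·[Q]_T = 2·(2) − 2·(-2) + 2·(-1) = 6
Net dimensions [M⁻⁴ L¹² T⁶] ≠ [1] — not dimensionless.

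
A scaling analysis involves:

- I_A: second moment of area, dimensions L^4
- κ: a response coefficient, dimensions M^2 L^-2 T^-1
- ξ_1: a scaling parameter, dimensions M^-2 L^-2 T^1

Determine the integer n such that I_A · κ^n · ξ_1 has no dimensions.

Balance the M exponent: (2)·n from κ, plus (0) + (-2) = -2 from the rest, must sum to zero.
2n − 2 = 0, so n = 1.

1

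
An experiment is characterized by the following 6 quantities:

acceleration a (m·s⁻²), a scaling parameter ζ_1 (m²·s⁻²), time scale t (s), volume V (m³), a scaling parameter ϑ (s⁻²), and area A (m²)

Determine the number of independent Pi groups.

There are 6 variables and 2 base dimensions (L, T).
The dimension matrix has rank 2.
Independent dimensionless groups: 6 − 2 = 4.

4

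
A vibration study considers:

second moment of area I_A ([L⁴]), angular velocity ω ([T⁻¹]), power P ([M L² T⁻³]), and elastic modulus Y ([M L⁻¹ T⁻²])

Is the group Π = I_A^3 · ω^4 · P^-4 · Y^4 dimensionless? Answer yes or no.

Sum the exponent of each base dimension across the product:
  M: 3·[I_A]_M + 4·[ω]_M − 4·[P]_M + 4·[Y]_M = 3·(0) + 4·(0) − 4·(1) + 4·(1) = 0
  L: 3·[I_A]_L + 4·[ω]_L − 4·[P]_L + 4·[Y]_L = 3·(4) + 4·(0) − 4·(2) + 4·(-1) = 0
  T: 3·[I_A]_T + 4·[ω]_T − 4·[P]_T + 4·[Y]_T = 3·(0) + 4·(-1) − 4·(-3) + 4·(-2) = 0
All base exponents vanish — dimensionless.

yes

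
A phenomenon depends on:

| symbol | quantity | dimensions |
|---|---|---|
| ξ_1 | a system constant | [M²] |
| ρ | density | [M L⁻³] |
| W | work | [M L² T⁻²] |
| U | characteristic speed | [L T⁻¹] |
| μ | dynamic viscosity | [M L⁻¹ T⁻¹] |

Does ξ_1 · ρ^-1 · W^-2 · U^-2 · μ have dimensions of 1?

Sum the exponent of each base dimension across the product:
  M: [ξ_1]_M − [ρ]_M − 2·[W]_M − 2·[U]_M + [μ]_M = (2) − (1) − 2·(1) − 2·(0) + (1) = 0
  L: [ξ_1]_L − [ρ]_L − 2·[W]_L − 2·[U]_L + [μ]_L = (0) − (-3) − 2·(2) − 2·(1) + (-1) = -4
  T: [ξ_1]_T − [ρ]_T − 2·[W]_T − 2·[U]_T + [μ]_T = (0) − (0) − 2·(-2) − 2·(-1) + (-1) = 5
Net dimensions [L⁻⁴ T⁵] ≠ [1] — not dimensionless.

no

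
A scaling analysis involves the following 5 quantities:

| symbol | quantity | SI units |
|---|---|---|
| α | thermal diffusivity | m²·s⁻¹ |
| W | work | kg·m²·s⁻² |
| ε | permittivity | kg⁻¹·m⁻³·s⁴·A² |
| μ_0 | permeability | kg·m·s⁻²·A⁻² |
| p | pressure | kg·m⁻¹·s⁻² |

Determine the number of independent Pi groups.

There are 5 variables and 4 base dimensions (M, L, T, I).
The dimension matrix has rank 4.
Independent dimensionless groups: 5 − 4 = 1.

1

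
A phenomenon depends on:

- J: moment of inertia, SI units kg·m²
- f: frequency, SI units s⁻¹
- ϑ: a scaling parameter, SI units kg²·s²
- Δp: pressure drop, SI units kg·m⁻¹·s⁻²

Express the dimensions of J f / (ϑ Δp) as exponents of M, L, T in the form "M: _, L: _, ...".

M: -2, L: 3, T: -1

Collect each base-dimension exponent across the product:
  M: (1) + (0) − (2) − (1) = -2
  L: (2) + (0) − (0) − (-1) = 3
  T: (0) + (-1) − (2) − (-2) = -1
So the dimensions are [M⁻² L³ T⁻¹].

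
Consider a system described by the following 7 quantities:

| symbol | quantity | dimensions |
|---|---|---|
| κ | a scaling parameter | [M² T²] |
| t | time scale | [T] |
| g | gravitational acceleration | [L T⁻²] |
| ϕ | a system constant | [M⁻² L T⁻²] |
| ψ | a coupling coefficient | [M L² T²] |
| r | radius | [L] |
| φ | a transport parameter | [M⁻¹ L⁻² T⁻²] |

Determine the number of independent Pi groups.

There are 7 variables and 3 base dimensions (M, L, T).
The dimension matrix has rank 3.
Independent dimensionless groups: 7 − 3 = 4.

4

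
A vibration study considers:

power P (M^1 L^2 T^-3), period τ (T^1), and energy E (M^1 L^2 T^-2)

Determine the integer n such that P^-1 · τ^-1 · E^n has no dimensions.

1

Balance the M exponent: (1)·n from E, plus −(1) − (0) = -1 from the rest, must sum to zero.
n − 1 = 0, so n = 1.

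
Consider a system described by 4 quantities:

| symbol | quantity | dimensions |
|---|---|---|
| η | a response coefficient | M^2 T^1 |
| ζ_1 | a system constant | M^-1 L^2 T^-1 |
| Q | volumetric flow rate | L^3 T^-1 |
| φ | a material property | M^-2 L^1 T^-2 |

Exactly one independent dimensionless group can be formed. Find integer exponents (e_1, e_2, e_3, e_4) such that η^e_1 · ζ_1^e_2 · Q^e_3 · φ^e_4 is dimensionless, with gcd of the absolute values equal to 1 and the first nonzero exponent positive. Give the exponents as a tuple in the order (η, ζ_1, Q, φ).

M: e_1·(2) + e_2·(-1) + e_3·(0) + e_4·(-2) = 0
L: e_1·(0) + e_2·(2) + e_3·(3) + e_4·(1) = 0
T: e_1·(1) + e_2·(-1) + e_3·(-1) + e_4·(-2) = 0
Solving this homogeneous linear system for the smallest-integer solution (first nonzero entry positive) gives (3, 4, -3, 1).

(3, 4, -3, 1)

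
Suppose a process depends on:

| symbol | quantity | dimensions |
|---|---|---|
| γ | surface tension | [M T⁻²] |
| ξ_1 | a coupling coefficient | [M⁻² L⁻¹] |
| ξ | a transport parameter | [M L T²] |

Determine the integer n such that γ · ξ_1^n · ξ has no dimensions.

Balance the M exponent: (-2)·n from ξ_1, plus (1) + (1) = 2 from the rest, must sum to zero.
-2n + 2 = 0, so n = 1.

1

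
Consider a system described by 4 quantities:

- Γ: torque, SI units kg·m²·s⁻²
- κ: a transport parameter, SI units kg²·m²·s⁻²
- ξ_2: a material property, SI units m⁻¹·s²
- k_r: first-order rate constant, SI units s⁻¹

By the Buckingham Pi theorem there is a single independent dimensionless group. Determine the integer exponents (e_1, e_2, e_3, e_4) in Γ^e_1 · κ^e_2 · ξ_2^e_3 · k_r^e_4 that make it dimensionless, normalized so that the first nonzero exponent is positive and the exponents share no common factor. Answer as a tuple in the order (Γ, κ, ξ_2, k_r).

(2, -1, 2, 2)

M: e_1·(1) + e_2·(2) + e_3·(0) + e_4·(0) = 0
L: e_1·(2) + e_2·(2) + e_3·(-1) + e_4·(0) = 0
T: e_1·(-2) + e_2·(-2) + e_3·(2) + e_4·(-1) = 0
Solving this homogeneous linear system for the smallest-integer solution (first nonzero entry positive) gives (2, -1, 2, 2).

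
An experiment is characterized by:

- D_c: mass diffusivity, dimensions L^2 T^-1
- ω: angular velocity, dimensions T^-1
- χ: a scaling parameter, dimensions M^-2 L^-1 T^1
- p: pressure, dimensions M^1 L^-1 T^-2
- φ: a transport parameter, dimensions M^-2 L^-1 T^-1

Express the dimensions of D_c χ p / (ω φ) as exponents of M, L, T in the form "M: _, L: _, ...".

M: 1, L: 1, T: 0

Collect each base-dimension exponent across the product:
  M: (0) − (0) + (-2) + (1) − (-2) = 1
  L: (2) − (0) + (-1) + (-1) − (-1) = 1
  T: (-1) − (-1) + (1) + (-2) − (-1) = 0
So the dimensions are [M L].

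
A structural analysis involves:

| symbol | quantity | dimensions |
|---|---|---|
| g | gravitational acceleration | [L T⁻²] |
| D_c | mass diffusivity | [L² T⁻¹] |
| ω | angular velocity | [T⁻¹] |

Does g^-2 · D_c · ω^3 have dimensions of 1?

Sum the exponent of each base dimension across the product:
  L: −2·[g]_L + [D_c]_L + 3·[ω]_L = −2·(1) + (2) + 3·(0) = 0
  T: −2·[g]_T + [D_c]_T + 3·[ω]_T = −2·(-2) + (-1) + 3·(-1) = 0
All base exponents vanish — dimensionless.

yes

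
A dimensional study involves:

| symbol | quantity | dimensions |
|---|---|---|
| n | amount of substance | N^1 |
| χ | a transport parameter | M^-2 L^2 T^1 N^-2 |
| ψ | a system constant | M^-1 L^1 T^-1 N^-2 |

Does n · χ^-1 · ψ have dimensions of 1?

no

Sum the exponent of each base dimension across the product:
  M: [n]_M − [χ]_M + [ψ]_M = (0) − (-2) + (-1) = 1
  L: [n]_L − [χ]_L + [ψ]_L = (0) − (2) + (1) = -1
  T: [n]_T − [χ]_T + [ψ]_T = (0) − (1) + (-1) = -2
  N: [n]_N − [χ]_N + [ψ]_N = (1) − (-2) + (-2) = 1
Net dimensions [M L⁻¹ T⁻² N] ≠ [1] — not dimensionless.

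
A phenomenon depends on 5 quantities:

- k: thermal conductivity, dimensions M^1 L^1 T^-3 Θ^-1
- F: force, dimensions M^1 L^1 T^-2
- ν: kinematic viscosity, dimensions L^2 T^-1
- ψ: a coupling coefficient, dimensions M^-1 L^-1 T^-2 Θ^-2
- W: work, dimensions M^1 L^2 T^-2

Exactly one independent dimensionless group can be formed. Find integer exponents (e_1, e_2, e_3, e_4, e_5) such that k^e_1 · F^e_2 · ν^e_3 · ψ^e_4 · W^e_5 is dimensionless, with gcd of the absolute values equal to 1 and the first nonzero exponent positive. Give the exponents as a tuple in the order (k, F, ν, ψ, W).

M: e_1·(1) + e_2·(1) + e_3·(0) + e_4·(-1) + e_5·(1) = 0
L: e_1·(1) + e_2·(1) + e_3·(2) + e_4·(-1) + e_5·(2) = 0
T: e_1·(-3) + e_2·(-2) + e_3·(-1) + e_4·(-2) + e_5·(-2) = 0
Θ: e_1·(-1) + e_2·(0) + e_3·(0) + e_4·(-2) + e_5·(0) = 0
Solving this homogeneous linear system for the smallest-integer solution (first nonzero entry positive) gives (2, 1, 2, -1, -4).

(2, 1, 2, -1, -4)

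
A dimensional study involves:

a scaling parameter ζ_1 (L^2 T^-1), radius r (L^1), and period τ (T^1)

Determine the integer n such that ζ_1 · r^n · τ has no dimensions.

Balance the L exponent: (1)·n from r, plus (2) + (0) = 2 from the rest, must sum to zero.
n + 2 = 0, so n = -2.

-2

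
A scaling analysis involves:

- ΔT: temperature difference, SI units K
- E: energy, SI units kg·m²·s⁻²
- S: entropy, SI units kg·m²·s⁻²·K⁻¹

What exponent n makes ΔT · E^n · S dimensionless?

Balance the M exponent: (1)·n from E, plus (0) + (1) = 1 from the rest, must sum to zero.
n + 1 = 0, so n = -1.

-1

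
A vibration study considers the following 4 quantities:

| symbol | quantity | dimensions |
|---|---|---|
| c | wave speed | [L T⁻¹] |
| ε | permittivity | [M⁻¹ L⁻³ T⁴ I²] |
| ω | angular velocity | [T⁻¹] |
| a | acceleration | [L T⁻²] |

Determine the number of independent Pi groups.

There are 4 variables and 4 base dimensions (M, L, T, I).
The dimension matrix has rank 3 (less than 4: the dimension vectors are linearly dependent).
Independent dimensionless groups: 4 − 3 = 1.

1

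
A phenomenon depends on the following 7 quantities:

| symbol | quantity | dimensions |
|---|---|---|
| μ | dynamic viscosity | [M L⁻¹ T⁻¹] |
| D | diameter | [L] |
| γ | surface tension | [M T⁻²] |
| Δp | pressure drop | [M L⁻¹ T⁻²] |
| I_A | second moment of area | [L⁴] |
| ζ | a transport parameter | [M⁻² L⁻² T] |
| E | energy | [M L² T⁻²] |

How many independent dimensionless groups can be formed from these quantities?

4

There are 7 variables and 3 base dimensions (M, L, T).
The dimension matrix has rank 3.
Independent dimensionless groups: 7 − 3 = 4.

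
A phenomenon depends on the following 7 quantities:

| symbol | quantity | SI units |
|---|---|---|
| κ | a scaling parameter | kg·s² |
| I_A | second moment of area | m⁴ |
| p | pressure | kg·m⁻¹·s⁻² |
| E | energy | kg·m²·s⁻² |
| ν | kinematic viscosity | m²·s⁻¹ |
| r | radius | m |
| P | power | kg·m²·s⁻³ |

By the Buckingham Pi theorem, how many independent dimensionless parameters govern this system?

There are 7 variables and 3 base dimensions (M, L, T).
The dimension matrix has rank 3.
Independent dimensionless groups: 7 − 3 = 4.

4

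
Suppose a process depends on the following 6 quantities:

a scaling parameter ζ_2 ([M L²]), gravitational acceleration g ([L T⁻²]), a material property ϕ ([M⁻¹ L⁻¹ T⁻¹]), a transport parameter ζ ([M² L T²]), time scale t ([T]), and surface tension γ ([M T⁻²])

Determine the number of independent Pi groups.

There are 6 variables and 3 base dimensions (M, L, T).
The dimension matrix has rank 3.
Independent dimensionless groups: 6 − 3 = 3.

3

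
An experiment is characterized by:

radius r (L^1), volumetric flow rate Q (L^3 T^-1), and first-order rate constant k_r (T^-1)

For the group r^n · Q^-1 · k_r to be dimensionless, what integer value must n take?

Balance the L exponent: (1)·n from r, plus −(3) + (0) = -3 from the rest, must sum to zero.
n − 3 = 0, so n = 3.

3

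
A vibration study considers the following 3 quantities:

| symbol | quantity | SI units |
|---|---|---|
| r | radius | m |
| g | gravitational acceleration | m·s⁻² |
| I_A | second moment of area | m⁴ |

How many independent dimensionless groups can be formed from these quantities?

1

There are 3 variables and 2 base dimensions (L, T).
The dimension matrix has rank 2.
Independent dimensionless groups: 3 − 2 = 1.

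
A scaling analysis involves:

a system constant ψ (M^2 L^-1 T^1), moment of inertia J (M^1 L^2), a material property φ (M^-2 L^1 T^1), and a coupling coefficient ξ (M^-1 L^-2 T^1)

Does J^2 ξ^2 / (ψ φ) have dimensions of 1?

Sum the exponent of each base dimension across the product:
  M: −[ψ]_M + 2·[J]_M − [φ]_M + 2·[ξ]_M = −(2) + 2·(1) − (-2) + 2·(-1) = 0
  L: −[ψ]_L + 2·[J]_L − [φ]_L + 2·[ξ]_L = −(-1) + 2·(2) − (1) + 2·(-2) = 0
  T: −[ψ]_T + 2·[J]_T − [φ]_T + 2·[ξ]_T = −(1) + 2·(0) − (1) + 2·(1) = 0
All base exponents vanish — dimensionless.

yes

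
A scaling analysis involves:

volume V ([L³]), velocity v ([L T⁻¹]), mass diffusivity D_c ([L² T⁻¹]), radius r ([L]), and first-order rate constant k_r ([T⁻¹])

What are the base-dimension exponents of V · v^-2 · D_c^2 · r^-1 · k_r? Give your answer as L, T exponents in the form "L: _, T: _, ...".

L: 4, T: -1

Collect each base-dimension exponent across the product:
  L: (3) − 2·(1) + 2·(2) − (1) + (0) = 4
  T: (0) − 2·(-1) + 2·(-1) − (0) + (-1) = -1
So the dimensions are [L⁴ T⁻¹].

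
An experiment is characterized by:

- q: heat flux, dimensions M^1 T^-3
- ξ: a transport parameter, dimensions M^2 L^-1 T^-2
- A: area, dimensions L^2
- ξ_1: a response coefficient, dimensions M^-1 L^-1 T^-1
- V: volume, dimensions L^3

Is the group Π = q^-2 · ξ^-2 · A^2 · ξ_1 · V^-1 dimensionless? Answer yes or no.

Sum the exponent of each base dimension across the product:
  M: −2·[q]_M − 2·[ξ]_M + 2·[A]_M + [ξ_1]_M − [V]_M = −2·(1) − 2·(2) + 2·(0) + (-1) − (0) = -7
  L: −2·[q]_L − 2·[ξ]_L + 2·[A]_L + [ξ_1]_L − [V]_L = −2·(0) − 2·(-1) + 2·(2) + (-1) − (3) = 2
  T: −2·[q]_T − 2·[ξ]_T + 2·[A]_T + [ξ_1]_T − [V]_T = −2·(-3) − 2·(-2) + 2·(0) + (-1) − (0) = 9
Net dimensions [M⁻⁷ L² T⁹] ≠ [1] — not dimensionless.

no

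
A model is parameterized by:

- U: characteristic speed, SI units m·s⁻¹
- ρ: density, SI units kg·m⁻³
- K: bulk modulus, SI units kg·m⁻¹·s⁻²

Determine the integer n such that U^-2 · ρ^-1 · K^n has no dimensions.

1

Balance the M exponent: (1)·n from K, plus −2·(0) − (1) = -1 from the rest, must sum to zero.
n − 1 = 0, so n = 1.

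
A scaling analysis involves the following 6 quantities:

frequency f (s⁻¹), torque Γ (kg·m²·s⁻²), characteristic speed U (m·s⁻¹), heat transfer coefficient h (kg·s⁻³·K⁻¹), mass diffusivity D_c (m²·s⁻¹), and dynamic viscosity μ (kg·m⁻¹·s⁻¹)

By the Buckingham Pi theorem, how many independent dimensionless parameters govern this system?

2

There are 6 variables and 4 base dimensions (M, L, T, Θ).
The dimension matrix has rank 4.
Independent dimensionless groups: 6 − 4 = 2.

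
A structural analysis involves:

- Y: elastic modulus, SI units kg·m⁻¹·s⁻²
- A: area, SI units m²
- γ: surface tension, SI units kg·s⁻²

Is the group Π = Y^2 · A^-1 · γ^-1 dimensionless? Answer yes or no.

no

Sum the exponent of each base dimension across the product:
  M: 2·[Y]_M − [A]_M − [γ]_M = 2·(1) − (0) − (1) = 1
  L: 2·[Y]_L − [A]_L − [γ]_L = 2·(-1) − (2) − (0) = -4
  T: 2·[Y]_T − [A]_T − [γ]_T = 2·(-2) − (0) − (-2) = -2
Net dimensions [M L⁻⁴ T⁻²] ≠ [1] — not dimensionless.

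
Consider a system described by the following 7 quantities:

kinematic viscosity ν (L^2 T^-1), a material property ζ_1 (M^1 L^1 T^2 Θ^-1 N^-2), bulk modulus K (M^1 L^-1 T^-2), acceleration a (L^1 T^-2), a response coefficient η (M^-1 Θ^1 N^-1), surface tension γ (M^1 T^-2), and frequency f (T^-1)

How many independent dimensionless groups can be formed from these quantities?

There are 7 variables and 5 base dimensions (M, L, T, Θ, N).
The dimension matrix has rank 5.
Independent dimensionless groups: 7 − 5 = 2.

2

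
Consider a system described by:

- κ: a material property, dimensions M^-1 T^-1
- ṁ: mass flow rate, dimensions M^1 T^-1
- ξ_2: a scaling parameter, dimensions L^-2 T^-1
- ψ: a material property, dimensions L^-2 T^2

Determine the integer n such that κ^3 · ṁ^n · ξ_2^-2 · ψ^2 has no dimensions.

3

Balance the M exponent: (1)·n from ṁ, plus 3·(-1) − 2·(0) + 2·(0) = -3 from the rest, must sum to zero.
n − 3 = 0, so n = 3.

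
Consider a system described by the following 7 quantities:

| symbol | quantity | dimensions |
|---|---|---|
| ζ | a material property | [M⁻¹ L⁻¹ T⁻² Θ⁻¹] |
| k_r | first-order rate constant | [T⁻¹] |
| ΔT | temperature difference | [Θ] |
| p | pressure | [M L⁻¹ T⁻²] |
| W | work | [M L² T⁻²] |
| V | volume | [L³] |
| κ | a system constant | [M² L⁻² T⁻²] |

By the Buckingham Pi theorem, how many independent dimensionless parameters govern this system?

There are 7 variables and 4 base dimensions (M, L, T, Θ).
The dimension matrix has rank 4.
Independent dimensionless groups: 7 − 4 = 3.

3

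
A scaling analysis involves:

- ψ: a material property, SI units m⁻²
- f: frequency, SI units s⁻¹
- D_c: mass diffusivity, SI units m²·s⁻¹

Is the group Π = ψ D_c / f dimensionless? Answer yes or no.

yes

Sum the exponent of each base dimension across the product:
  M: [ψ]_M − [f]_M + [D_c]_M = (0) − (0) + (0) = 0
  L: [ψ]_L − [f]_L + [D_c]_L = (-2) − (0) + (2) = 0
  T: [ψ]_T − [f]_T + [D_c]_T = (0) − (-1) + (-1) = 0
  Θ: [ψ]_Θ − [f]_Θ + [D_c]_Θ = (0) − (0) + (0) = 0
All base exponents vanish — dimensionless.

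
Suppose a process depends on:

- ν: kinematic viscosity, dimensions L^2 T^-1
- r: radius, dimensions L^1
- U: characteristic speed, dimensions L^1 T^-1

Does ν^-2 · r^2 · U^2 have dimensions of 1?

Sum the exponent of each base dimension across the product:
  M: −2·[ν]_M + 2·[r]_M + 2·[U]_M = −2·(0) + 2·(0) + 2·(0) = 0
  L: −2·[ν]_L + 2·[r]_L + 2·[U]_L = −2·(2) + 2·(1) + 2·(1) = 0
  T: −2·[ν]_T + 2·[r]_T + 2·[U]_T = −2·(-1) + 2·(0) + 2·(-1) = 0
All base exponents vanish — dimensionless.

yes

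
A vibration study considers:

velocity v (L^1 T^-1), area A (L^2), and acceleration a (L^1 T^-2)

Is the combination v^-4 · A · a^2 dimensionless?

Sum the exponent of each base dimension across the product:
  M: −4·[v]_M + [A]_M + 2·[a]_M = −4·(0) + (0) + 2·(0) = 0
  L: −4·[v]_L + [A]_L + 2·[a]_L = −4·(1) + (2) + 2·(1) = 0
  T: −4·[v]_T + [A]_T + 2·[a]_T = −4·(-1) + (0) + 2·(-2) = 0
All base exponents vanish — dimensionless.

yes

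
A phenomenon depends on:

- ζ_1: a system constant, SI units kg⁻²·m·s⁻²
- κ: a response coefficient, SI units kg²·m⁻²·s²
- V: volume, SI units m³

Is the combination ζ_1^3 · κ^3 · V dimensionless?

Sum the exponent of each base dimension across the product:
  M: 3·[ζ_1]_M + 3·[κ]_M + [V]_M = 3·(-2) + 3·(2) + (0) = 0
  L: 3·[ζ_1]_L + 3·[κ]_L + [V]_L = 3·(1) + 3·(-2) + (3) = 0
  T: 3·[ζ_1]_T + 3·[κ]_T + [V]_T = 3·(-2) + 3·(2) + (0) = 0
All base exponents vanish — dimensionless.

yes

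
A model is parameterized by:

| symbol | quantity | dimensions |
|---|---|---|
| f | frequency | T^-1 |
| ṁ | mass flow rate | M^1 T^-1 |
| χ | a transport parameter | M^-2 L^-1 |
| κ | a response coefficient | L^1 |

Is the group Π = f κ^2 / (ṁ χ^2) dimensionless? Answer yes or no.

Sum the exponent of each base dimension across the product:
  M: [f]_M − [ṁ]_M − 2·[χ]_M + 2·[κ]_M = (0) − (1) − 2·(-2) + 2·(0) = 3
  L: [f]_L − [ṁ]_L − 2·[χ]_L + 2·[κ]_L = (0) − (0) − 2·(-1) + 2·(1) = 4
  T: [f]_T − [ṁ]_T − 2·[χ]_T + 2·[κ]_T = (-1) − (-1) − 2·(0) + 2·(0) = 0
Net dimensions [M³ L⁴] ≠ [1] — not dimensionless.

no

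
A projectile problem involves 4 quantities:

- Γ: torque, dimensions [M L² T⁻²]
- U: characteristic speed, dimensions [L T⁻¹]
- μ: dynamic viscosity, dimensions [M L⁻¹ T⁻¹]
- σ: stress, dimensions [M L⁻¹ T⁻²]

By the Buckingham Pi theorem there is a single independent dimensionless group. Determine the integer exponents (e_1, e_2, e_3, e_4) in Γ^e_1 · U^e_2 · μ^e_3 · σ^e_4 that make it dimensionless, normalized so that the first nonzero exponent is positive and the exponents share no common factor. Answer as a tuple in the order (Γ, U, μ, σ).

M: e_1·(1) + e_2·(0) + e_3·(1) + e_4·(1) = 0
L: e_1·(2) + e_2·(1) + e_3·(-1) + e_4·(-1) = 0
T: e_1·(-2) + e_2·(-1) + e_3·(-1) + e_4·(-2) = 0
Solving this homogeneous linear system for the smallest-integer solution (first nonzero entry positive) gives (1, -3, -3, 2).

(1, -3, -3, 2)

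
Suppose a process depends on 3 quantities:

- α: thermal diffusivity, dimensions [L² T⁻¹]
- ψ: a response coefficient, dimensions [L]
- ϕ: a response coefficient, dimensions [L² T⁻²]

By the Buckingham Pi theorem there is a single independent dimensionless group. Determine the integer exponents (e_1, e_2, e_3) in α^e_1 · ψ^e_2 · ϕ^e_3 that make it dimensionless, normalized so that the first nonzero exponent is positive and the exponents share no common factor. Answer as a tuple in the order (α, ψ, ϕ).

(2, -2, -1)

L: e_1·(2) + e_2·(1) + e_3·(2) = 0
T: e_1·(-1) + e_2·(0) + e_3·(-2) = 0
Solving this homogeneous linear system for the smallest-integer solution (first nonzero entry positive) gives (2, -2, -1).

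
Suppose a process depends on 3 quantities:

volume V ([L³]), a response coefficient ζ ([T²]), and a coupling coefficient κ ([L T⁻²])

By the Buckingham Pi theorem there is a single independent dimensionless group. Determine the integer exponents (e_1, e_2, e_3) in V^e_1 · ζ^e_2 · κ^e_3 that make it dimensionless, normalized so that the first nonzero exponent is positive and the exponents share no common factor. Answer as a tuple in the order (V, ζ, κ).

L: e_1·(3) + e_2·(0) + e_3·(1) = 0
T: e_1·(0) + e_2·(2) + e_3·(-2) = 0
Solving this homogeneous linear system for the smallest-integer solution (first nonzero entry positive) gives (1, -3, -3).

(1, -3, -3)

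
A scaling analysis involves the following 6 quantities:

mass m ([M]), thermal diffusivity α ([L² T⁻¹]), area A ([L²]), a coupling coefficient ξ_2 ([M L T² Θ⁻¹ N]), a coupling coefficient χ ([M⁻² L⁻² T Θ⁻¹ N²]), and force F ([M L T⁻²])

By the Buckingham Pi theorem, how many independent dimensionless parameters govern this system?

There are 6 variables and 5 base dimensions (M, L, T, Θ, N).
The dimension matrix has rank 5.
Independent dimensionless groups: 6 − 5 = 1.

1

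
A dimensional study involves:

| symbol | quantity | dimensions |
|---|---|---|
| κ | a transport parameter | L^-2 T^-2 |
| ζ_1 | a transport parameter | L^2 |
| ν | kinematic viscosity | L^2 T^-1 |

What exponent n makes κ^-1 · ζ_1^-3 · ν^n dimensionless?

Balance the L exponent: (2)·n from ν, plus −(-2) − 3·(2) = -4 from the rest, must sum to zero.
2n − 4 = 0, so n = 2.

2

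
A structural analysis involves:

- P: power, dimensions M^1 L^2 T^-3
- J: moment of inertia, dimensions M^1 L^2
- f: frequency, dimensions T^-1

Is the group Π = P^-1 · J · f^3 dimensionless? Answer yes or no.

Sum the exponent of each base dimension across the product:
  M: −[P]_M + [J]_M + 3·[f]_M = −(1) + (1) + 3·(0) = 0
  L: −[P]_L + [J]_L + 3·[f]_L = −(2) + (2) + 3·(0) = 0
  T: −[P]_T + [J]_T + 3·[f]_T = −(-3) + (0) + 3·(-1) = 0
All base exponents vanish — dimensionless.

yes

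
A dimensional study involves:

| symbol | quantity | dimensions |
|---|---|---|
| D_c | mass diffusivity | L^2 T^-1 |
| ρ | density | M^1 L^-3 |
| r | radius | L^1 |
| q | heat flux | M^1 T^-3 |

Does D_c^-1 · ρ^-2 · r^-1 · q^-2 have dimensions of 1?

no

Sum the exponent of each base dimension across the product:
  M: −[D_c]_M − 2·[ρ]_M − [r]_M − 2·[q]_M = −(0) − 2·(1) − (0) − 2·(1) = -4
  L: −[D_c]_L − 2·[ρ]_L − [r]_L − 2·[q]_L = −(2) − 2·(-3) − (1) − 2·(0) = 3
  T: −[D_c]_T − 2·[ρ]_T − [r]_T − 2·[q]_T = −(-1) − 2·(0) − (0) − 2·(-3) = 7
Net dimensions [M⁻⁴ L³ T⁷] ≠ [1] — not dimensionless.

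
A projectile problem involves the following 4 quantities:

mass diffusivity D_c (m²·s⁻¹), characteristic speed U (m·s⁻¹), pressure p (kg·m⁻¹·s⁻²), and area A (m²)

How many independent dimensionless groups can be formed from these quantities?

1

There are 4 variables and 3 base dimensions (M, L, T).
The dimension matrix has rank 3.
Independent dimensionless groups: 4 − 3 = 1.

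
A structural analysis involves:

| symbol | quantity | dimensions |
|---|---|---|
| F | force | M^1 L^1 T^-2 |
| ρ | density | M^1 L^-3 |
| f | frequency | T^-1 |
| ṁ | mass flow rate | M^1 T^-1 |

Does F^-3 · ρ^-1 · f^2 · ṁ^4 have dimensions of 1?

yes

Sum the exponent of each base dimension across the product:
  M: −3·[F]_M − [ρ]_M + 2·[f]_M + 4·[ṁ]_M = −3·(1) − (1) + 2·(0) + 4·(1) = 0
  L: −3·[F]_L − [ρ]_L + 2·[f]_L + 4·[ṁ]_L = −3·(1) − (-3) + 2·(0) + 4·(0) = 0
  T: −3·[F]_T − [ρ]_T + 2·[f]_T + 4·[ṁ]_T = −3·(-2) − (0) + 2·(-1) + 4·(-1) = 0
All base exponents vanish — dimensionless.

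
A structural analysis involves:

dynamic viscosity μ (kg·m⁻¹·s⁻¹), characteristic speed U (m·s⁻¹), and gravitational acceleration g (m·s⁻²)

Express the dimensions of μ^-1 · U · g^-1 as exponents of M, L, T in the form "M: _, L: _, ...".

Collect each base-dimension exponent across the product:
  M: −(1) + (0) − (0) = -1
  L: −(-1) + (1) − (1) = 1
  T: −(-1) + (-1) − (-2) = 2
So the dimensions are [M⁻¹ L T²].

M: -1, L: 1, T: 2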